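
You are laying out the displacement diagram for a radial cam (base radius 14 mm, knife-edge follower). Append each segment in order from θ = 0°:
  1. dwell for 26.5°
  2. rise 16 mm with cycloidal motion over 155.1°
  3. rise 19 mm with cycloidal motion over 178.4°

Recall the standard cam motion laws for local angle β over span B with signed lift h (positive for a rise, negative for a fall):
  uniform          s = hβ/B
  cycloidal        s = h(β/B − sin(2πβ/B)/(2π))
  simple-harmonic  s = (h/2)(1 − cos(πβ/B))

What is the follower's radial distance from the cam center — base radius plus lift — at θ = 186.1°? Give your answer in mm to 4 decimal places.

seg 1 [0°–26.5°] dwell: s stays 0.0000
seg 2 [26.5°–181.6°] cycloidal, h=16: full span → s += 16 → s = 16.0000
seg 3 [181.6°–360°] cycloidal, h=19: θ=186.1° here. β=4.5, B=178.4. 19·(0.0252 − sin(2π·0.0252)/(2π)) = 0.0020 → s = 16.0020
radial distance = base radius + s = 14 + 16.0020 = 30.0020

30.0020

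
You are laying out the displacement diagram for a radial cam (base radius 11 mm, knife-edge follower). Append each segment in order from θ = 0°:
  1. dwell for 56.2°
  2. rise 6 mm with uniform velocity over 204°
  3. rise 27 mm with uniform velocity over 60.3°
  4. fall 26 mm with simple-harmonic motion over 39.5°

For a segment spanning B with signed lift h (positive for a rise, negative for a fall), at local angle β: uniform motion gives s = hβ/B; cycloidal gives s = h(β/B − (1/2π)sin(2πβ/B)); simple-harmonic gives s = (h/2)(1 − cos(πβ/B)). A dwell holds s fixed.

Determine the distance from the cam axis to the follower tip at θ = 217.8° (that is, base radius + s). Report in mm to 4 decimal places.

seg 1 [0°–56.2°] dwell: s stays 0.0000
seg 2 [56.2°–260.2°] uniform, h=6: θ=217.8° here. β=161.6, B=204. 6·161.6/204 = 4.7529 → s = 4.7529
radial distance = base radius + s = 11 + 4.7529 = 15.7529

15.7529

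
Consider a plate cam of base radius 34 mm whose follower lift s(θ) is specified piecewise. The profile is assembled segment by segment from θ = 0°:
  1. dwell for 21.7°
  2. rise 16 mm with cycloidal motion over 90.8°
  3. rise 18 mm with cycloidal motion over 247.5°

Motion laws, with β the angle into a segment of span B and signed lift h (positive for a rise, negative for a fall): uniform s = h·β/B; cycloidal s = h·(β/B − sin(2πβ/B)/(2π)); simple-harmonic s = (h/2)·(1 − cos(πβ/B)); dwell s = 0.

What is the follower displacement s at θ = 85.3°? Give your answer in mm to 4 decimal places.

seg 1 [0°–21.7°] dwell: s stays 0.0000
seg 2 [21.7°–112.5°] cycloidal, h=16: θ=85.3° here. β=63.6, B=90.8. 16·(0.7004 − sin(2π·0.7004)/(2π)) = 13.6311 → s = 13.6311

13.6311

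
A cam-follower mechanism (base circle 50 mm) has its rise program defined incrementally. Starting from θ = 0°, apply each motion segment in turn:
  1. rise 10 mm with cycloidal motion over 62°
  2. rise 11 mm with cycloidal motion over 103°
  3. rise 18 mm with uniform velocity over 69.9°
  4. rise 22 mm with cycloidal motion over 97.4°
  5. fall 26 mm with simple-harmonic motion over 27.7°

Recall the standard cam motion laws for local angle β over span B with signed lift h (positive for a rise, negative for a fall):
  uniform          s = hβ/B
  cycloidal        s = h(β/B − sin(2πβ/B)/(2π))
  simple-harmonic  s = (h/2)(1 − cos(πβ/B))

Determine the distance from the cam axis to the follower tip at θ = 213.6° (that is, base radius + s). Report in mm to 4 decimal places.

seg 1 [0°–62°] cycloidal, h=10: full span → s += 10 → s = 10.0000
seg 2 [62°–165°] cycloidal, h=11: full span → s += 11 → s = 21.0000
seg 3 [165°–234.9°] uniform, h=18: θ=213.6° here. β=48.6, B=69.9. 18·48.6/69.9 = 12.5150 → s = 33.5150
radial distance = base radius + s = 50 + 33.5150 = 83.5150

83.5150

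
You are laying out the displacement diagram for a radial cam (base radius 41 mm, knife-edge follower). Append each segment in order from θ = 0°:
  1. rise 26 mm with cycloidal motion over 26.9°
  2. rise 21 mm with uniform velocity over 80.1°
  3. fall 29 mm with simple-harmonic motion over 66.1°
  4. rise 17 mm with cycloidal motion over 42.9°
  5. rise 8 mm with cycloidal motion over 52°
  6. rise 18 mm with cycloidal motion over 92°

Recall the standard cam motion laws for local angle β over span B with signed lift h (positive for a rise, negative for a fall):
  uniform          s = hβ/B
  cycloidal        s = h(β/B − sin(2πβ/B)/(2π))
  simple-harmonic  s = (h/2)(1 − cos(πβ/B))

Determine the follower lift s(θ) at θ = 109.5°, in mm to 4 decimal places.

seg 1 [0°–26.9°] cycloidal, h=26: full span → s += 26 → s = 26.0000
seg 2 [26.9°–107°] uniform, h=21: full span → s += 21 → s = 47.0000
seg 3 [107°–173.1°] simple-harmonic, h=-29: θ=109.5° here. β=2.5, B=66.1. -29/2·(1 − cos(π·0.0378)) = -0.1022 → s = 46.8978

46.8978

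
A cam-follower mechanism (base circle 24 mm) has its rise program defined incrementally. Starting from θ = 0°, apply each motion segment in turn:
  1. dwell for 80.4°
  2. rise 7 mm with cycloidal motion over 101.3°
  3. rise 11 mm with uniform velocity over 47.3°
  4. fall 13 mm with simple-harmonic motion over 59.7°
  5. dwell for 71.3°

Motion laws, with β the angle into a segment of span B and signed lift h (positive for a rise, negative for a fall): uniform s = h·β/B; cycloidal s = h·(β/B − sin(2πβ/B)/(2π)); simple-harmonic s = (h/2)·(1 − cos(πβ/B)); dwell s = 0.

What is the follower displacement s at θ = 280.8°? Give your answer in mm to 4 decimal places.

seg 1 [0°–80.4°] dwell: s stays 0.0000
seg 2 [80.4°–181.7°] cycloidal, h=7: full span → s += 7 → s = 7.0000
seg 3 [181.7°–229°] uniform, h=11: full span → s += 11 → s = 18.0000
seg 4 [229°–288.7°] simple-harmonic, h=-13: θ=280.8° here. β=51.8, B=59.7. -13/2·(1 − cos(π·0.8677)) = -12.4464 → s = 5.5536

5.5536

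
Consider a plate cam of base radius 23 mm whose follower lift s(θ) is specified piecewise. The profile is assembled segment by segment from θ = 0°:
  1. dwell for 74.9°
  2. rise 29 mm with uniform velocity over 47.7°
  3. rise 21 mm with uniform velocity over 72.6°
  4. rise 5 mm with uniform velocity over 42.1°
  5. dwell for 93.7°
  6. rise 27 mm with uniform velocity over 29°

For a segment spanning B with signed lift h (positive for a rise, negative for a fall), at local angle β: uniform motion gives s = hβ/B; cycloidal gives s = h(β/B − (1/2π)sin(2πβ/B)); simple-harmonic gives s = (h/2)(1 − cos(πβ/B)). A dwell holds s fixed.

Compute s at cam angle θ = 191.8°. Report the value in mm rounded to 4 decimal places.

seg 1 [0°–74.9°] dwell: s stays 0.0000
seg 2 [74.9°–122.6°] uniform, h=29: full span → s += 29 → s = 29.0000
seg 3 [122.6°–195.2°] uniform, h=21: θ=191.8° here. β=69.2, B=72.6. 21·69.2/72.6 = 20.0165 → s = 49.0165

49.0165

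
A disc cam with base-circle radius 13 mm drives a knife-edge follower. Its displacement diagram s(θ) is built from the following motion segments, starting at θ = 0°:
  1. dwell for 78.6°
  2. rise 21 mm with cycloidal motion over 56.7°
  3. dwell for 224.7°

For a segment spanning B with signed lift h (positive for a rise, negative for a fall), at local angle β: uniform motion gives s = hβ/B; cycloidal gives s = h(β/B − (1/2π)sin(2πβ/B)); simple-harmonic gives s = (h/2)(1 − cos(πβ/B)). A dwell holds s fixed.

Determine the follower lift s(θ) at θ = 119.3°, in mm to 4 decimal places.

seg 1 [0°–78.6°] dwell: s stays 0.0000
seg 2 [78.6°–135.3°] cycloidal, h=21: θ=119.3° here. β=40.7, B=56.7. 21·(0.7178 − sin(2π·0.7178)/(2π)) = 18.3482 → s = 18.3482

18.3482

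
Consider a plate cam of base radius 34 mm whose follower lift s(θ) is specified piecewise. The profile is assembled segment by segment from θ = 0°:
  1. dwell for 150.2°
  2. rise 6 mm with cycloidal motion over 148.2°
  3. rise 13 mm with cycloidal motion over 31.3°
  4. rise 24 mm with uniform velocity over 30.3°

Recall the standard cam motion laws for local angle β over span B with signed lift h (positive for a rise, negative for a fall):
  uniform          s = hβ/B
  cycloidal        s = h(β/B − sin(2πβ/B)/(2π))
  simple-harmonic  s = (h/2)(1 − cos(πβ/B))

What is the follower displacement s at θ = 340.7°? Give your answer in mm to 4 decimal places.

seg 1 [0°–150.2°] dwell: s stays 0.0000
seg 2 [150.2°–298.4°] cycloidal, h=6: full span → s += 6 → s = 6.0000
seg 3 [298.4°–329.7°] cycloidal, h=13: full span → s += 13 → s = 19.0000
seg 4 [329.7°–360°] uniform, h=24: θ=340.7° here. β=11, B=30.3. 24·11/30.3 = 8.7129 → s = 27.7129

27.7129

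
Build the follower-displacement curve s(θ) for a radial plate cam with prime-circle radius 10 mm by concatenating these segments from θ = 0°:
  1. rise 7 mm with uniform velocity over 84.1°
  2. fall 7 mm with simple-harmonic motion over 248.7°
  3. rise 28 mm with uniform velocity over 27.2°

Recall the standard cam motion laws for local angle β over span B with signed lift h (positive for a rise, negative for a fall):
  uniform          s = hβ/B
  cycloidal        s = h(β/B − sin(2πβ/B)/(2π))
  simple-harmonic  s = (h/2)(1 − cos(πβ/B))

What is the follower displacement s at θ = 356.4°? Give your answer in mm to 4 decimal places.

seg 1 [0°–84.1°] uniform, h=7: full span → s += 7 → s = 7.0000
seg 2 [84.1°–332.8°] simple-harmonic, h=-7: full span → s += -7 → s = 0.0000
seg 3 [332.8°–360°] uniform, h=28: θ=356.4° here. β=23.6, B=27.2. 28·23.6/27.2 = 24.2941 → s = 24.2941

24.2941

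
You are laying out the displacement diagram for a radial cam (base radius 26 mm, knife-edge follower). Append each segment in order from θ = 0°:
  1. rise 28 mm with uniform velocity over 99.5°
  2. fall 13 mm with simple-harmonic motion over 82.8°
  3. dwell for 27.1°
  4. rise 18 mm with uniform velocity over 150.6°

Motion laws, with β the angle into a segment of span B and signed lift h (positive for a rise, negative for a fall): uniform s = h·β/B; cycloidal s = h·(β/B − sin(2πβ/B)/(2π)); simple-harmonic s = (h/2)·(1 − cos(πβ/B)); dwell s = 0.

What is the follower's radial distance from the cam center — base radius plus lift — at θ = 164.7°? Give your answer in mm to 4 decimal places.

seg 1 [0°–99.5°] uniform, h=28: full span → s += 28 → s = 28.0000
seg 2 [99.5°–182.3°] simple-harmonic, h=-13: θ=164.7° here. β=65.2, B=82.8. -13/2·(1 − cos(π·0.7874)) = -11.6038 → s = 16.3962
radial distance = base radius + s = 26 + 16.3962 = 42.3962

42.3962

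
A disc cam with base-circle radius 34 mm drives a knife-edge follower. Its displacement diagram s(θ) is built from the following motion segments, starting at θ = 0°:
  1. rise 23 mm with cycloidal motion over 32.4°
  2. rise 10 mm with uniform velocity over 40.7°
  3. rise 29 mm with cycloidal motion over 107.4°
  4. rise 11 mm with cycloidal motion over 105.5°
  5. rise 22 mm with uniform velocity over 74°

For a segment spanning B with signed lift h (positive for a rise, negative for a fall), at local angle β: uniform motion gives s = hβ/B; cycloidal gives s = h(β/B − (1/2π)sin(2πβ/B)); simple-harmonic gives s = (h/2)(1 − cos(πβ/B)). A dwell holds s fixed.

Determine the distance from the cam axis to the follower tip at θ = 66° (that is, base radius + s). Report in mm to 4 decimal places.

seg 1 [0°–32.4°] cycloidal, h=23: full span → s += 23 → s = 23.0000
seg 2 [32.4°–73.1°] uniform, h=10: θ=66° here. β=33.6, B=40.7. 10·33.6/40.7 = 8.2555 → s = 31.2555
radial distance = base radius + s = 34 + 31.2555 = 65.2555

65.2555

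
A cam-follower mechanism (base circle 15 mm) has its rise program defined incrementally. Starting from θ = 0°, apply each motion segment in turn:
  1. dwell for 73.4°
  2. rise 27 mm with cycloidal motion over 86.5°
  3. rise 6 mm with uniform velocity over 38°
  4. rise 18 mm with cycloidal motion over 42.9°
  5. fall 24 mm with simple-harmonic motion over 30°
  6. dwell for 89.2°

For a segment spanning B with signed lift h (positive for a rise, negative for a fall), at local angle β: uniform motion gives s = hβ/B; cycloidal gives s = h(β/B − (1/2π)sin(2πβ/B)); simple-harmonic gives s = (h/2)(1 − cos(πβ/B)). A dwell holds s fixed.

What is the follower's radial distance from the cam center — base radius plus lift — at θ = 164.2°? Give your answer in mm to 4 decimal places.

seg 1 [0°–73.4°] dwell: s stays 0.0000
seg 2 [73.4°–159.9°] cycloidal, h=27: full span → s += 27 → s = 27.0000
seg 3 [159.9°–197.9°] uniform, h=6: θ=164.2° here. β=4.3, B=38. 6·4.3/38 = 0.6789 → s = 27.6789
radial distance = base radius + s = 15 + 27.6789 = 42.6789

42.6789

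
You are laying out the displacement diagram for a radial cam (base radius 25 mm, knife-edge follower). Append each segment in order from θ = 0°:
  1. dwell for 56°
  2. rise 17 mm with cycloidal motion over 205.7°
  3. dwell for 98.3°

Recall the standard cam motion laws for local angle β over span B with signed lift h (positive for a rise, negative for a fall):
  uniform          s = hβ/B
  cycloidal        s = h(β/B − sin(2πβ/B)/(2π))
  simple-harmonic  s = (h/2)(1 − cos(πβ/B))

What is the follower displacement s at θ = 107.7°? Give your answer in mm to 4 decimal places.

seg 1 [0°–56°] dwell: s stays 0.0000
seg 2 [56°–261.7°] cycloidal, h=17: θ=107.7° here. β=51.7, B=205.7. 17·(0.2513 − sin(2π·0.2513)/(2π)) = 1.5672 → s = 1.5672

1.5672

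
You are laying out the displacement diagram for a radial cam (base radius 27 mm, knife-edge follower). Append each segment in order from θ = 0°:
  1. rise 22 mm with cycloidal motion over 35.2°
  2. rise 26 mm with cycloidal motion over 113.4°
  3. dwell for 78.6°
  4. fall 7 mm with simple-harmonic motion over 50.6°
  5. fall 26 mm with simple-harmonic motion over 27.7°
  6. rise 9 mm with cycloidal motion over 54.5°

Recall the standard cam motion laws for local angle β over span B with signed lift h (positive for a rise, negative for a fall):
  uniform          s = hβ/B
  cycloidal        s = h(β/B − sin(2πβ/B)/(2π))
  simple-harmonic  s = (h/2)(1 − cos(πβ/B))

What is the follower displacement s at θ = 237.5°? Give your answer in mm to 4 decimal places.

seg 1 [0°–35.2°] cycloidal, h=22: full span → s += 22 → s = 22.0000
seg 2 [35.2°–148.6°] cycloidal, h=26: full span → s += 26 → s = 48.0000
seg 3 [148.6°–227.2°] dwell: s stays 48.0000
seg 4 [227.2°–277.8°] simple-harmonic, h=-7: θ=237.5° here. β=10.3, B=50.6. -7/2·(1 − cos(π·0.2036)) = -0.6916 → s = 47.3084

47.3084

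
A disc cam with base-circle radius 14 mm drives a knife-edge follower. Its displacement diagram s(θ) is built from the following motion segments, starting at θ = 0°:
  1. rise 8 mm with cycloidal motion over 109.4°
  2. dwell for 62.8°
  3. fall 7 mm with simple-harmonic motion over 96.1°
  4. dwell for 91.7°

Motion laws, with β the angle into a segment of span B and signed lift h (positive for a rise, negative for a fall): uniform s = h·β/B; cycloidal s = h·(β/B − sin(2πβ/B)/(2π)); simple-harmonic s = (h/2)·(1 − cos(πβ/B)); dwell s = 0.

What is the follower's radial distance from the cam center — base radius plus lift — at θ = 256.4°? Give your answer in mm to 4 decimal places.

seg 1 [0°–109.4°] cycloidal, h=8: full span → s += 8 → s = 8.0000
seg 2 [109.4°–172.2°] dwell: s stays 8.0000
seg 3 [172.2°–268.3°] simple-harmonic, h=-7: θ=256.4° here. β=84.2, B=96.1. -7/2·(1 − cos(π·0.8762)) = -6.7385 → s = 1.2615
radial distance = base radius + s = 14 + 1.2615 = 15.2615

15.2615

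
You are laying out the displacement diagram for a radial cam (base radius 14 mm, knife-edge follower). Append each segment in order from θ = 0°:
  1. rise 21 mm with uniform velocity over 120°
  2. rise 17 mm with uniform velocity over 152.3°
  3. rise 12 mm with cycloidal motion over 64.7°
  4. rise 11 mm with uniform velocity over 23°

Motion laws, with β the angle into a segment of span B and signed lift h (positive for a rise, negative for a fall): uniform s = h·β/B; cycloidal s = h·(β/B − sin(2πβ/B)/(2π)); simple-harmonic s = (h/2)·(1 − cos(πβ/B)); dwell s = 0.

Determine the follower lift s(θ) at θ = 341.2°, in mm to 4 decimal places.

seg 1 [0°–120°] uniform, h=21: full span → s += 21 → s = 21.0000
seg 2 [120°–272.3°] uniform, h=17: full span → s += 17 → s = 38.0000
seg 3 [272.3°–337°] cycloidal, h=12: full span → s += 12 → s = 50.0000
seg 4 [337°–360°] uniform, h=11: θ=341.2° here. β=4.2, B=23. 11·4.2/23 = 2.0087 → s = 52.0087

52.0087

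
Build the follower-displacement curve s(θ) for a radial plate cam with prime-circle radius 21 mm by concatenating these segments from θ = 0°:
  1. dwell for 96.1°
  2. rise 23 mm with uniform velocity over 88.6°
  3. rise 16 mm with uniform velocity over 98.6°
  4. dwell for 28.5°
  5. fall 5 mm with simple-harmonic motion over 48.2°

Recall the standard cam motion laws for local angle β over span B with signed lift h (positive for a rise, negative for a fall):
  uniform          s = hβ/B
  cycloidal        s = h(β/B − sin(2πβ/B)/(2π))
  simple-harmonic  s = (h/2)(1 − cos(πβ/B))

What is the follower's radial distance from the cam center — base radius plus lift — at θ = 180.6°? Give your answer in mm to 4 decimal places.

seg 1 [0°–96.1°] dwell: s stays 0.0000
seg 2 [96.1°–184.7°] uniform, h=23: θ=180.6° here. β=84.5, B=88.6. 23·84.5/88.6 = 21.9357 → s = 21.9357
radial distance = base radius + s = 21 + 21.9357 = 42.9357

42.9357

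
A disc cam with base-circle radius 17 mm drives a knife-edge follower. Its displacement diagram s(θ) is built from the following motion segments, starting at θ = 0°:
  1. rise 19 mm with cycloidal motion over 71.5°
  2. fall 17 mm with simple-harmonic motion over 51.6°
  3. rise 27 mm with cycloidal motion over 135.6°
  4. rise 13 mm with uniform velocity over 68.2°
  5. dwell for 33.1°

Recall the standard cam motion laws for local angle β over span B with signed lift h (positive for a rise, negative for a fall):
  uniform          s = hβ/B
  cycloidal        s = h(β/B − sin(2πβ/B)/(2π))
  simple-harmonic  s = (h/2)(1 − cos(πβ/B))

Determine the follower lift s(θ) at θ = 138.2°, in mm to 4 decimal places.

seg 1 [0°–71.5°] cycloidal, h=19: full span → s += 19 → s = 19.0000
seg 2 [71.5°–123.1°] simple-harmonic, h=-17: full span → s += -17 → s = 2.0000
seg 3 [123.1°–258.7°] cycloidal, h=27: θ=138.2° here. β=15.1, B=135.6. 27·(0.1114 − sin(2π·0.1114)/(2π)) = 0.2394 → s = 2.2394

2.2394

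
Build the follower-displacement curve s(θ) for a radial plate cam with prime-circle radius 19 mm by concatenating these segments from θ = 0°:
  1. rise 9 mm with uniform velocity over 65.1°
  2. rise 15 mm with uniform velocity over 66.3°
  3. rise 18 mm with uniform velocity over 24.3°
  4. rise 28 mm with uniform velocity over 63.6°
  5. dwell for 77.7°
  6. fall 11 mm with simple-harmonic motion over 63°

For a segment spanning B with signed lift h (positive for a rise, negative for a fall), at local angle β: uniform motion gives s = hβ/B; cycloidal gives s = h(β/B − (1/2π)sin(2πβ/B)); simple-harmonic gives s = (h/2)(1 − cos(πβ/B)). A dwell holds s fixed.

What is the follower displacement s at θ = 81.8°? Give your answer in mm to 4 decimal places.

seg 1 [0°–65.1°] uniform, h=9: full span → s += 9 → s = 9.0000
seg 2 [65.1°–131.4°] uniform, h=15: θ=81.8° here. β=16.7, B=66.3. 15·16.7/66.3 = 3.7783 → s = 12.7783

12.7783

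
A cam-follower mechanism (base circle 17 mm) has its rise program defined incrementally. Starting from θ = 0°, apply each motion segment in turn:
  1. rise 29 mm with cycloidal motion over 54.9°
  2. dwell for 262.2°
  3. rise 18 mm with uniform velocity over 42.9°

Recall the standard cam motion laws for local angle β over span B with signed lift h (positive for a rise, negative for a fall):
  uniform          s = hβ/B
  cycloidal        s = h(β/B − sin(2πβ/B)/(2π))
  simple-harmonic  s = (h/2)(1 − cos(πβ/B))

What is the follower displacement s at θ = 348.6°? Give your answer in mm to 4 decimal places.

seg 1 [0°–54.9°] cycloidal, h=29: full span → s += 29 → s = 29.0000
seg 2 [54.9°–317.1°] dwell: s stays 29.0000
seg 3 [317.1°–360°] uniform, h=18: θ=348.6° here. β=31.5, B=42.9. 18·31.5/42.9 = 13.2168 → s = 42.2168

42.2168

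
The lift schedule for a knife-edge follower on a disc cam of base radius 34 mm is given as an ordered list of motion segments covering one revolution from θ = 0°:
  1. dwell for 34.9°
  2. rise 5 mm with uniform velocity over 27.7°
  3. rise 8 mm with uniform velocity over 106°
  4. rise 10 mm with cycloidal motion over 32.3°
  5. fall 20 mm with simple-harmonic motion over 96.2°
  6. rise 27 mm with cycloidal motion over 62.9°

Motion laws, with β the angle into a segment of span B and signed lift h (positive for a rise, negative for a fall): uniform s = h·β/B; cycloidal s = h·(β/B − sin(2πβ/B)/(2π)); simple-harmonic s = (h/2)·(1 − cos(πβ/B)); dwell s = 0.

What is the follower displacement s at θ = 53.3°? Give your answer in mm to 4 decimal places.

seg 1 [0°–34.9°] dwell: s stays 0.0000
seg 2 [34.9°–62.6°] uniform, h=5: θ=53.3° here. β=18.4, B=27.7. 5·18.4/27.7 = 3.3213 → s = 3.3213

3.3213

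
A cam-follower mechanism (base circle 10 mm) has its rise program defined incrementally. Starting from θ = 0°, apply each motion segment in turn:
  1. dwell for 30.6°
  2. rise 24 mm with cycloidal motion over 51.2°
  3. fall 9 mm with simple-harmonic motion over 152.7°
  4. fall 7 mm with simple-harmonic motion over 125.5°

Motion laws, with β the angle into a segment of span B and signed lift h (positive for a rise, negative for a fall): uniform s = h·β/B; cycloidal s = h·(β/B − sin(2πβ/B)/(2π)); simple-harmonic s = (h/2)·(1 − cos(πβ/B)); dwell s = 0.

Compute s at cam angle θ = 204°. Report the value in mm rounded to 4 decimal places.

seg 1 [0°–30.6°] dwell: s stays 0.0000
seg 2 [30.6°–81.8°] cycloidal, h=24: full span → s += 24 → s = 24.0000
seg 3 [81.8°–234.5°] simple-harmonic, h=-9: θ=204° here. β=122.2, B=152.7. -9/2·(1 − cos(π·0.8003)) = -8.1428 → s = 15.8572

15.8572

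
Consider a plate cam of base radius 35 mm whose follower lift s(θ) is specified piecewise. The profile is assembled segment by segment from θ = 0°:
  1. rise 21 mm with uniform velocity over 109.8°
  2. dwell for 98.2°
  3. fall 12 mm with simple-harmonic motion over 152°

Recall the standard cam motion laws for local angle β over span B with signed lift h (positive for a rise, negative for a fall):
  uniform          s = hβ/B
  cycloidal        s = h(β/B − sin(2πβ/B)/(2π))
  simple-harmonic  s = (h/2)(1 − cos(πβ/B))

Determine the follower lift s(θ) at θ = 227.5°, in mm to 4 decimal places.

seg 1 [0°–109.8°] uniform, h=21: full span → s += 21 → s = 21.0000
seg 2 [109.8°–208°] dwell: s stays 21.0000
seg 3 [208°–360°] simple-harmonic, h=-12: θ=227.5° here. β=19.5, B=152. -12/2·(1 − cos(π·0.1283)) = -0.4807 → s = 20.5193

20.5193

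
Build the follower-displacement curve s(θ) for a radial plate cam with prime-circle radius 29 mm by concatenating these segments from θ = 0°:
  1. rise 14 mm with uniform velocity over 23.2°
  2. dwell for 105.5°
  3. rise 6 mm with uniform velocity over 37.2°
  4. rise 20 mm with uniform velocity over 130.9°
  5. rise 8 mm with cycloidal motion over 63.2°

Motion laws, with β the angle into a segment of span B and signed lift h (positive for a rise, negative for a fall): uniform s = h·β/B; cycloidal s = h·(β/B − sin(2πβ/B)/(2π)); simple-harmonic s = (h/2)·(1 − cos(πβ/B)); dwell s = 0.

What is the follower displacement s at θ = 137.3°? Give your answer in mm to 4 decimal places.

seg 1 [0°–23.2°] uniform, h=14: full span → s += 14 → s = 14.0000
seg 2 [23.2°–128.7°] dwell: s stays 14.0000
seg 3 [128.7°–165.9°] uniform, h=6: θ=137.3° here. β=8.6, B=37.2. 6·8.6/37.2 = 1.3871 → s = 15.3871

15.3871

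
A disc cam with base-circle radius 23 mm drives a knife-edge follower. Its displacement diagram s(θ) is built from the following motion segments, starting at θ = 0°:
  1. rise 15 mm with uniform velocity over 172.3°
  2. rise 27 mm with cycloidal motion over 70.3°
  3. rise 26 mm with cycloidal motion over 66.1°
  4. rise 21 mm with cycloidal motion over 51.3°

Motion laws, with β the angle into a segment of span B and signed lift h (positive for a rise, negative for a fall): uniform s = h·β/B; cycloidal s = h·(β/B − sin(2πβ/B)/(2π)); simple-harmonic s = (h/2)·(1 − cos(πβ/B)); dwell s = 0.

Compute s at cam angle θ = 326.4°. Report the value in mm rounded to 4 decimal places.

seg 1 [0°–172.3°] uniform, h=15: full span → s += 15 → s = 15.0000
seg 2 [172.3°–242.6°] cycloidal, h=27: full span → s += 27 → s = 42.0000
seg 3 [242.6°–308.7°] cycloidal, h=26: full span → s += 26 → s = 68.0000
seg 4 [308.7°–360°] cycloidal, h=21: θ=326.4° here. β=17.7, B=51.3. 21·(0.3450 − sin(2π·0.3450)/(2π)) = 4.4816 → s = 72.4816

72.4816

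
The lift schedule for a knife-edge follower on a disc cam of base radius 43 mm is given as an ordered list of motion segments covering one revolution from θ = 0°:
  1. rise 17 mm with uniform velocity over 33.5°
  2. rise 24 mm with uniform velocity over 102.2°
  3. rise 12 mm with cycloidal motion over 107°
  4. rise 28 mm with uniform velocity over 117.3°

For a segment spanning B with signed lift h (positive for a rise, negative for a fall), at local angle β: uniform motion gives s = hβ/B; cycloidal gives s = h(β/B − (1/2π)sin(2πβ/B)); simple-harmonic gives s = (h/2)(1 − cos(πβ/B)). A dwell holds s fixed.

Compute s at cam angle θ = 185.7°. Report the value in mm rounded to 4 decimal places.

seg 1 [0°–33.5°] uniform, h=17: full span → s += 17 → s = 17.0000
seg 2 [33.5°–135.7°] uniform, h=24: full span → s += 24 → s = 41.0000
seg 3 [135.7°–242.7°] cycloidal, h=12: θ=185.7° here. β=50, B=107. 12·(0.4673 − sin(2π·0.4673)/(2π)) = 5.2177 → s = 46.2177

46.2177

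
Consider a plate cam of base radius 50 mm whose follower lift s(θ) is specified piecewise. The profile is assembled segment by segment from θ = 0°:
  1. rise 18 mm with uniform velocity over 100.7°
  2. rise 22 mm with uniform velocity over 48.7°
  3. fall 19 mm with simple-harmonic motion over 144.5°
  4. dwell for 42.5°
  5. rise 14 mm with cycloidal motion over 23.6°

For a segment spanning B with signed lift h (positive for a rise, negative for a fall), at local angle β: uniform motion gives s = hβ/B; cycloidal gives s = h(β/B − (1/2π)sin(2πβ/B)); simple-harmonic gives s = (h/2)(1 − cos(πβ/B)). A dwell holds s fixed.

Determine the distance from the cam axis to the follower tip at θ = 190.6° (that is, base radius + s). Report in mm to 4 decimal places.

seg 1 [0°–100.7°] uniform, h=18: full span → s += 18 → s = 18.0000
seg 2 [100.7°–149.4°] uniform, h=22: full span → s += 22 → s = 40.0000
seg 3 [149.4°–293.9°] simple-harmonic, h=-19: θ=190.6° here. β=41.2, B=144.5. -19/2·(1 − cos(π·0.2851)) = -3.5630 → s = 36.4370
radial distance = base radius + s = 50 + 36.4370 = 86.4370

86.4370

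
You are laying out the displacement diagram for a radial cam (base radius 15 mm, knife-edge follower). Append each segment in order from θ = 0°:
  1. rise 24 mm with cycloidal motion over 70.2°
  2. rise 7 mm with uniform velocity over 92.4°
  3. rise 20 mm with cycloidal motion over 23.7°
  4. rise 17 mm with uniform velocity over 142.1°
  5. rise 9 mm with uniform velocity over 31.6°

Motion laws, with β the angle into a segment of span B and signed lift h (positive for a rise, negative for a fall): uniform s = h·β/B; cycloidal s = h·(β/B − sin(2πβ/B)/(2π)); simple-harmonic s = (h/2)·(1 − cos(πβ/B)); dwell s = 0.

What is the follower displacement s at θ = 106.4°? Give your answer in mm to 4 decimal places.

seg 1 [0°–70.2°] cycloidal, h=24: full span → s += 24 → s = 24.0000
seg 2 [70.2°–162.6°] uniform, h=7: θ=106.4° here. β=36.2, B=92.4. 7·36.2/92.4 = 2.7424 → s = 26.7424

26.7424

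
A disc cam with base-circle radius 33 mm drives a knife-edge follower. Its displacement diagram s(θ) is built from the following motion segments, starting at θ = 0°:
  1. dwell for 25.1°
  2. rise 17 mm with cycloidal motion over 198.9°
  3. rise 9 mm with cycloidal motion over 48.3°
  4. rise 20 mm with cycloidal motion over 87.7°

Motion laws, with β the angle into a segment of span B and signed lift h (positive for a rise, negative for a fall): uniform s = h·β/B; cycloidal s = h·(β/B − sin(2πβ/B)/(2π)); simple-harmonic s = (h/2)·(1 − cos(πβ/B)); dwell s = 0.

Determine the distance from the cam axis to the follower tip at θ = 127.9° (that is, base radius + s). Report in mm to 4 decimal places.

seg 1 [0°–25.1°] dwell: s stays 0.0000
seg 2 [25.1°–224°] cycloidal, h=17: θ=127.9° here. β=102.8, B=198.9. 17·(0.5168 − sin(2π·0.5168)/(2π)) = 9.0721 → s = 9.0721
radial distance = base radius + s = 33 + 9.0721 = 42.0721

42.0721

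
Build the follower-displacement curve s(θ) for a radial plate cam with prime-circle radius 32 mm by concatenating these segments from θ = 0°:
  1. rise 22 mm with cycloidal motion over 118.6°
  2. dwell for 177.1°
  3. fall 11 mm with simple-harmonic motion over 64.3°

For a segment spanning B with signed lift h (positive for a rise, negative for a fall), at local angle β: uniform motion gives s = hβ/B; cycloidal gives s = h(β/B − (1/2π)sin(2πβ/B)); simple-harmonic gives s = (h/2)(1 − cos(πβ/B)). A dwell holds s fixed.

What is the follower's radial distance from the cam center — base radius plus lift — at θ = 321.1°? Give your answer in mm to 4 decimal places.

seg 1 [0°–118.6°] cycloidal, h=22: full span → s += 22 → s = 22.0000
seg 2 [118.6°–295.7°] dwell: s stays 22.0000
seg 3 [295.7°–360°] simple-harmonic, h=-11: θ=321.1° here. β=25.4, B=64.3. -11/2·(1 − cos(π·0.3950)) = -3.7188 → s = 18.2812
radial distance = base radius + s = 32 + 18.2812 = 50.2812

50.2812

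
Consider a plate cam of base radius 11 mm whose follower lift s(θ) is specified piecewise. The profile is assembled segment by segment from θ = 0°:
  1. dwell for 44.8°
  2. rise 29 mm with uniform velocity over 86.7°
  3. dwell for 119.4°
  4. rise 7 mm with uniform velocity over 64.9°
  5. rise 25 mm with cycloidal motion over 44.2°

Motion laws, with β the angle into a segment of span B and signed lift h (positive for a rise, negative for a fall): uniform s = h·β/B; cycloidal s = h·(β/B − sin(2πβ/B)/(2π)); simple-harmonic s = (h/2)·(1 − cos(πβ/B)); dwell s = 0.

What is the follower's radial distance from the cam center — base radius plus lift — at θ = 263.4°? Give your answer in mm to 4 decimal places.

seg 1 [0°–44.8°] dwell: s stays 0.0000
seg 2 [44.8°–131.5°] uniform, h=29: full span → s += 29 → s = 29.0000
seg 3 [131.5°–250.9°] dwell: s stays 29.0000
seg 4 [250.9°–315.8°] uniform, h=7: θ=263.4° here. β=12.5, B=64.9. 7·12.5/64.9 = 1.3482 → s = 30.3482
radial distance = base radius + s = 11 + 30.3482 = 41.3482

41.3482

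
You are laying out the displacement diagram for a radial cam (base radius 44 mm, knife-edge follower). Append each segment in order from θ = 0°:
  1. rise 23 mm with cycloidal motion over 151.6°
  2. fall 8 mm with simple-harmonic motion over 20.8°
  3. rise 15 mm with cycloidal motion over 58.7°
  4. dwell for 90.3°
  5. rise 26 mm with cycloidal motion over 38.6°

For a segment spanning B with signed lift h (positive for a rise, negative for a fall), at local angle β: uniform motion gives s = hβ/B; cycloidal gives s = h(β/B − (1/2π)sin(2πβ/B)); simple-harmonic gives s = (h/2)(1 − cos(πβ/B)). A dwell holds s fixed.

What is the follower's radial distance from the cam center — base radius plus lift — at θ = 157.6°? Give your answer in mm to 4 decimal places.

seg 1 [0°–151.6°] cycloidal, h=23: full span → s += 23 → s = 23.0000
seg 2 [151.6°–172.4°] simple-harmonic, h=-8: θ=157.6° here. β=6, B=20.8. -8/2·(1 − cos(π·0.2885)) = -1.5331 → s = 21.4669
radial distance = base radius + s = 44 + 21.4669 = 65.4669

65.4669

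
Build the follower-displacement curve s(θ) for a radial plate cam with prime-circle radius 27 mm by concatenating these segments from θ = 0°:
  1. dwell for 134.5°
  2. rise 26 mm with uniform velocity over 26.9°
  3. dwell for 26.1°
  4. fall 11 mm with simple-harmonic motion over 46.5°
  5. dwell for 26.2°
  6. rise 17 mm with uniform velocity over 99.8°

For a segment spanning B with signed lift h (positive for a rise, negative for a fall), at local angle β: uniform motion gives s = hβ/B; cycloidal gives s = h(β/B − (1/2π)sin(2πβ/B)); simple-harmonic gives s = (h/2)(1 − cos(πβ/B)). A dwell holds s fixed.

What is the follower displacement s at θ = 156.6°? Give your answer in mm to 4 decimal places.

seg 1 [0°–134.5°] dwell: s stays 0.0000
seg 2 [134.5°–161.4°] uniform, h=26: θ=156.6° here. β=22.1, B=26.9. 26·22.1/26.9 = 21.3606 → s = 21.3606

21.3606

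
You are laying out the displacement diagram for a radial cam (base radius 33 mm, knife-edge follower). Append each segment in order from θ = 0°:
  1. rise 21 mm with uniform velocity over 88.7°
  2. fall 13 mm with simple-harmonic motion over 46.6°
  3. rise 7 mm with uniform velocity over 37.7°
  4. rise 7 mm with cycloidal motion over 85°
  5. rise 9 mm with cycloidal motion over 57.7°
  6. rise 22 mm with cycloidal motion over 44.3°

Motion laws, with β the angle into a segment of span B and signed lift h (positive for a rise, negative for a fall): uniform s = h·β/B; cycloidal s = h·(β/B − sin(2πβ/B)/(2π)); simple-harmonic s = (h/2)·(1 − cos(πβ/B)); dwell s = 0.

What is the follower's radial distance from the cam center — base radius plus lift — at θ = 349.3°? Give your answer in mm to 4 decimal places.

seg 1 [0°–88.7°] uniform, h=21: full span → s += 21 → s = 21.0000
seg 2 [88.7°–135.3°] simple-harmonic, h=-13: full span → s += -13 → s = 8.0000
seg 3 [135.3°–173°] uniform, h=7: full span → s += 7 → s = 15.0000
seg 4 [173°–258°] cycloidal, h=7: full span → s += 7 → s = 22.0000
seg 5 [258°–315.7°] cycloidal, h=9: full span → s += 9 → s = 31.0000
seg 6 [315.7°–360°] cycloidal, h=22: θ=349.3° here. β=33.6, B=44.3. 22·(0.7585 − sin(2π·0.7585)/(2π)) = 20.1827 → s = 51.1827
radial distance = base radius + s = 33 + 51.1827 = 84.1827

84.1827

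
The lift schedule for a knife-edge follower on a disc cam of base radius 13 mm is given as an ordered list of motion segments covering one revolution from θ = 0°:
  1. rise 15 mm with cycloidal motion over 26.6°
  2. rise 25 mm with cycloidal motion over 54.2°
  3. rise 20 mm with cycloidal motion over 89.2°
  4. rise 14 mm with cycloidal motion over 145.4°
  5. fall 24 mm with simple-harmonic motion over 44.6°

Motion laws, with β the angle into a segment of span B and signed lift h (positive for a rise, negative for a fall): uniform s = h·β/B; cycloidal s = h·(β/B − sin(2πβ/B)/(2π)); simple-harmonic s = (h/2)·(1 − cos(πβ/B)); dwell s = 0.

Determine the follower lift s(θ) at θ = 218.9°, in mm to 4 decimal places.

seg 1 [0°–26.6°] cycloidal, h=15: full span → s += 15 → s = 15.0000
seg 2 [26.6°–80.8°] cycloidal, h=25: full span → s += 25 → s = 40.0000
seg 3 [80.8°–170°] cycloidal, h=20: full span → s += 20 → s = 60.0000
seg 4 [170°–315.4°] cycloidal, h=14: θ=218.9° here. β=48.9, B=145.4. 14·(0.3363 − sin(2π·0.3363)/(2π)) = 2.7999 → s = 62.7999

62.7999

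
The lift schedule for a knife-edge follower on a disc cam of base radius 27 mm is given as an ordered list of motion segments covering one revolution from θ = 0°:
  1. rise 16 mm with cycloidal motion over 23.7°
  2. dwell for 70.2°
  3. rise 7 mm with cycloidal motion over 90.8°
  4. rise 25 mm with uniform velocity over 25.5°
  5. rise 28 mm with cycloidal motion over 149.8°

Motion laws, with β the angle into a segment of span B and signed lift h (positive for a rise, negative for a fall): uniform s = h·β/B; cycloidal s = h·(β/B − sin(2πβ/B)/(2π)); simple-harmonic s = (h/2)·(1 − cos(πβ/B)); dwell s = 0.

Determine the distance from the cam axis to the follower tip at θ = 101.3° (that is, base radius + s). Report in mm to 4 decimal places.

seg 1 [0°–23.7°] cycloidal, h=16: full span → s += 16 → s = 16.0000
seg 2 [23.7°–93.9°] dwell: s stays 16.0000
seg 3 [93.9°–184.7°] cycloidal, h=7: θ=101.3° here. β=7.4, B=90.8. 7·(0.0815 − sin(2π·0.0815)/(2π)) = 0.0246 → s = 16.0246
radial distance = base radius + s = 27 + 16.0246 = 43.0246

43.0246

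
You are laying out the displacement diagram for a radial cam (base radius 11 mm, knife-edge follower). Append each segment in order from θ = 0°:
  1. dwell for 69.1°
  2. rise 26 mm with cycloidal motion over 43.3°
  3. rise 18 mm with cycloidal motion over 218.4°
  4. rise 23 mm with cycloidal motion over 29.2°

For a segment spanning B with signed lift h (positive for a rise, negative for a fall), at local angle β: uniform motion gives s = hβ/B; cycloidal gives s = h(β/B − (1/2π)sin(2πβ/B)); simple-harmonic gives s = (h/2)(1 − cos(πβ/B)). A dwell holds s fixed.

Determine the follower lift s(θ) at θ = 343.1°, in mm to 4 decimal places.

seg 1 [0°–69.1°] dwell: s stays 0.0000
seg 2 [69.1°–112.4°] cycloidal, h=26: full span → s += 26 → s = 26.0000
seg 3 [112.4°–330.8°] cycloidal, h=18: full span → s += 18 → s = 44.0000
seg 4 [330.8°–360°] cycloidal, h=23: θ=343.1° here. β=12.3, B=29.2. 23·(0.4212 − sin(2π·0.4212)/(2π)) = 7.9498 → s = 51.9498

51.9498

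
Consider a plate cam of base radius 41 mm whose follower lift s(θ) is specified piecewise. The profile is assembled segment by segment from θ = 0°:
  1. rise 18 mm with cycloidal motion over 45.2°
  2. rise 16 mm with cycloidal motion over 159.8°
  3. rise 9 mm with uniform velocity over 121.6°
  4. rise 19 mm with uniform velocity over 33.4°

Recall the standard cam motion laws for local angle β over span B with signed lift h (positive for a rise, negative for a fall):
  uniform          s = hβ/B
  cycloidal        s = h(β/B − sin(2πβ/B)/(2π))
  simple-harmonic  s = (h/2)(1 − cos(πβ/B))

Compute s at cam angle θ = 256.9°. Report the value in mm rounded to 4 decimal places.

seg 1 [0°–45.2°] cycloidal, h=18: full span → s += 18 → s = 18.0000
seg 2 [45.2°–205°] cycloidal, h=16: full span → s += 16 → s = 34.0000
seg 3 [205°–326.6°] uniform, h=9: θ=256.9° here. β=51.9, B=121.6. 9·51.9/121.6 = 3.8413 → s = 37.8413

37.8413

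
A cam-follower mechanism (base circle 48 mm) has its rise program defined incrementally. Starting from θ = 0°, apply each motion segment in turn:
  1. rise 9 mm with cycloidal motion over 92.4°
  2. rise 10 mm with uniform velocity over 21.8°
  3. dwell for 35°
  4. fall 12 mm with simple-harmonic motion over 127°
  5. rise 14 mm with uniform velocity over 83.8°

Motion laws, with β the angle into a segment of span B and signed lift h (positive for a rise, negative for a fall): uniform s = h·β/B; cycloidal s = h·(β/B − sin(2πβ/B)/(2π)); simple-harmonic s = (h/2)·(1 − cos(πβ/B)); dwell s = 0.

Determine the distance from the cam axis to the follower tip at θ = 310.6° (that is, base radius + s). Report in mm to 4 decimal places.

seg 1 [0°–92.4°] cycloidal, h=9: full span → s += 9 → s = 9.0000
seg 2 [92.4°–114.2°] uniform, h=10: full span → s += 10 → s = 19.0000
seg 3 [114.2°–149.2°] dwell: s stays 19.0000
seg 4 [149.2°–276.2°] simple-harmonic, h=-12: full span → s += -12 → s = 7.0000
seg 5 [276.2°–360°] uniform, h=14: θ=310.6° here. β=34.4, B=83.8. 14·34.4/83.8 = 5.7470 → s = 12.7470
radial distance = base radius + s = 48 + 12.7470 = 60.7470

60.7470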